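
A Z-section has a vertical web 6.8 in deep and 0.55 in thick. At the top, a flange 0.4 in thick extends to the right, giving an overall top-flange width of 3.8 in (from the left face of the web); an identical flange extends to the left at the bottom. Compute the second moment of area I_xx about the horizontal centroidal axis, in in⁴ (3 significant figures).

Split into non-overlapping primitives; take the origin at the lower-left of the bounding box.
Web: 0.55 × 6.8, A = 3.74 in², y = 3.4 in, Ī = 14.411 in⁴.
Top flange (beyond web): 3.25 × 0.4, A = 1.3 in², y = 6.6 in, Ī = 0.017333 in⁴.
Bottom flange (beyond web): 3.25 × 0.4, A = 1.3 in², y = 0.2 in, Ī = 0.017333 in⁴.
Centroid: ȳ = ΣA·y / ΣA = 3.4 in.
Transfer each piece to the horizontal centroidal axis using Ī + A·d² with d = y − 3.4:
  web: d = 0 in → contributes +14.411 in⁴
  top flange (beyond web): d = 3.2 in → contributes +13.329 in⁴
  bottom flange (beyond web): d = -3.2 in → contributes +13.329 in⁴
Total I = 41.07 in⁴.

I_xx ≈ 41.1 in⁴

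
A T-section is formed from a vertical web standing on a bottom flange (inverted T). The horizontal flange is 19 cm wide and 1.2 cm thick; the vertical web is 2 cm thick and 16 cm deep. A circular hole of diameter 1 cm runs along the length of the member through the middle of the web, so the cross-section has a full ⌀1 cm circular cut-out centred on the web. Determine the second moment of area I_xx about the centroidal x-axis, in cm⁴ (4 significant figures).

Treat the section as a set of non-overlapping primitives; coordinates are from the bounding-box lower-left.
Flange: 19 × 1.2, A = 22.8 cm², y = 0.6 cm, Ī = 2.736 cm⁴.
Web: 2 × 16, A = 32 cm², y = 9.2 cm, Ī = 682.667 cm⁴.
Hole (subtracted): ⌀1, A = 0.785398 cm², y = 9.2 cm, Ī = 0.0490874 cm⁴.
Centroid: ȳ = ΣA·y / ΣA = 5.56987 cm.
Transfer each piece to the centroidal x-axis using Ī + A·d² with d = y − 5.56987:
  flange: d = -4.96987 cm → contributes +565.887 cm⁴
  web: d = 3.63013 cm → contributes +1104.36 cm⁴
  hole: d = 3.63013 cm → contributes −10.3989 cm⁴
Total I = 1659.85 cm⁴.

I_xx ≈ 1660 cm⁴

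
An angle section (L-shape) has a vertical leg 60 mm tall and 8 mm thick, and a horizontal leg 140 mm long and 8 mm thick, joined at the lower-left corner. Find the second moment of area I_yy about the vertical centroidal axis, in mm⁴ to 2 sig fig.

I_yy ≈ 3.2 × 10⁶ mm⁴

Split into non-overlapping primitives; take the origin at the lower-left of the bounding box.
Vertical leg: 8 × 60, A = 480 mm², x = 4 mm, Ī = 2 560 mm⁴.
Horizontal leg (remainder): 132 × 8, A = 1 056 mm², x = 74 mm, Ī = 1 533 312 mm⁴.
Centroid: x̄ = ΣA·x / ΣA = 52.13 mm.
Transfer each piece to the vertical centroidal axis using Ī + A·d² with d = x − 52.13:
  vertical leg: d = -48.13 mm → contributes +1 114 248 mm⁴
  horizontal leg (remainder): d = 21.88 mm → contributes +2 038 625 mm⁴
Total I = 3 152 872 mm⁴.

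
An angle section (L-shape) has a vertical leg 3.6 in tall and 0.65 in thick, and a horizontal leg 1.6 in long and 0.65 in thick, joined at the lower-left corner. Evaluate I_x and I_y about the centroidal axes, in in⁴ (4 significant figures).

I_x ≈ 3.612 in⁴, I_y ≈ 0.4415 in⁴

Break the section into simple shapes (no overlaps), measuring from the bottom-left corner of the bounding box.
Vertical leg: 0.65 × 3.6, A = 2.34 in², y = 1.8 in, Ī = 2.5272 in⁴.
Horizontal leg (remainder): 0.95 × 0.65, A = 0.6175 in², y = 0.325 in, Ī = 0.0217411 in⁴.
Centroid: ȳ = ΣA·y / ΣA = 1.49203 in.
Transfer each piece to the centroidal x-axis using Ī + A·d² with d = y − 1.49203:
  vertical leg: d = 0.307967 in → contributes +2.74913 in⁴
  horizontal leg (remainder): d = -1.16703 in → contributes +0.862755 in⁴
Total I = 3.61189 in⁴.
For the y-axis: x̄ = 0.492033 in.
Repeating about the centroidal y-axis gives I_y = 0.441514 in⁴.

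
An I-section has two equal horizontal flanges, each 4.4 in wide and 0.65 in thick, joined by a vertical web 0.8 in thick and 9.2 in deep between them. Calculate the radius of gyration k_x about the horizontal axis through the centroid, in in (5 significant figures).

k_x ≈ 3.8199 in

Split into non-overlapping primitives; take the origin at the lower-left of the bounding box.
Bottom flange: 4.4 × 0.65, A = 2.86 in², y = 0.325 in, Ī = 0.1006958 in⁴.
Web: 0.8 × 9.2, A = 7.36 in², y = 5.25 in, Ī = 51.91253 in⁴.
Top flange: 4.4 × 0.65, A = 2.86 in², y = 10.175 in, Ī = 0.1006958 in⁴.
By symmetry the centroid is at mid-height, ȳ = 5.25 in.
Transfer each piece to the horizontal axis through the centroid using Ī + A·d² with d = y − 5.25:
  bottom flange: d = -4.925 in → contributes +69.47178 in⁴
  web: d = 0 in → contributes +51.91253 in⁴
  top flange: d = 4.925 in → contributes +69.47178 in⁴
Total I = 190.8561 in⁴.
Radius of gyration: k = √(I/A) = √(190.8561 / 13.08) = 3.819875 in.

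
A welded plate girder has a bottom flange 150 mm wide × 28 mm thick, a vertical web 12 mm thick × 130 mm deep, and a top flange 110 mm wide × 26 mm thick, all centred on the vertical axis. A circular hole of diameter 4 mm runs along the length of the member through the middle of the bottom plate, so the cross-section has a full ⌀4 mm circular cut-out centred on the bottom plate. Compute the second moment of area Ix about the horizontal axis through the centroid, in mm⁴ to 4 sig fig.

Ix ≈ 4.482 × 10⁷ mm⁴

Decompose the section into non-overlapping parts with the origin at the bottom-left of its bounding rectangle.
Bottom plate: 150 × 28, A = 4 200 mm², y = 14 mm, Ī = 274 400 mm⁴.
Web plate: 12 × 130, A = 1 560 mm², y = 93 mm, Ī = 2 197 000 mm⁴.
Top plate: 110 × 26, A = 2 860 mm², y = 171 mm, Ī = 161 113 mm⁴.
Hole (subtracted): ⌀4, A = 12.5664 mm², y = 14 mm, Ī = 12.5664 mm⁴.
Centroid: ȳ = ΣA·y / ΣA = 80.4844 mm.
Transfer each piece to the horizontal axis through the centroid using Ī + A·d² with d = y − 80.4844:
  bottom plate: d = -66.4844 mm → contributes +18 839 133 mm⁴
  web plate: d = 12.5156 mm → contributes +2 441 359 mm⁴
  top plate: d = 90.5156 mm → contributes +23 593 308 mm⁴
  hole: d = -66.4844 mm → contributes −55558.1 mm⁴
Total I = 44 818 242 mm⁴.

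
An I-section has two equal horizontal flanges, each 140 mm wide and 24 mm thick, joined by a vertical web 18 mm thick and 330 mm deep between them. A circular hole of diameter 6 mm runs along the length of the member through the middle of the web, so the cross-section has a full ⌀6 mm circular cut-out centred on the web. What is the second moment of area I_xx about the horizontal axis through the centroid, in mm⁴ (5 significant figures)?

Break the section into simple shapes (no overlaps), measuring from the bottom-left corner of the bounding box.
Bottom flange: 140 × 24, A = 3 360 mm², y = 12 mm, Ī = 161 280 mm⁴.
Web: 18 × 330, A = 5 940 mm², y = 189 mm, Ī = 53 905 500 mm⁴.
Top flange: 140 × 24, A = 3 360 mm², y = 366 mm, Ī = 161 280 mm⁴.
Hole (subtracted): ⌀6, A = 28.27433 mm², y = 189 mm, Ī = 63.61725 mm⁴.
By symmetry the centroid is at mid-height, ȳ = 189 mm.
Transfer each piece to the horizontal axis through the centroid using Ī + A·d² with d = y − 189:
  bottom flange: d = -177 mm → contributes +105 426 720 mm⁴
  web: d = 0 mm → contributes +53 905 500 mm⁴
  top flange: d = 177 mm → contributes +105 426 720 mm⁴
  hole: d = 0 mm → contributes −63.61725 mm⁴
Total I = 264 758 876 mm⁴.

I_xx ≈ 2.6476 × 10⁸ mm⁴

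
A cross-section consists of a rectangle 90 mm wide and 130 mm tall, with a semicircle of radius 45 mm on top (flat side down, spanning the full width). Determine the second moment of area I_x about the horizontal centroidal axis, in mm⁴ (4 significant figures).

I_x ≈ 3.462 × 10⁷ mm⁴

Treat the section as a set of non-overlapping primitives; coordinates are from the bounding-box lower-left.
Rectangular body: 90 × 130, A = 11 700 mm², y = 65 mm, Ī = 16 477 500 mm⁴.
Semicircular cap: semicircle r = 45, A = 3180.86 mm², y = 149.099 mm, Ī = 450 072 mm⁴.
Centroid: ȳ = ΣA·y / ΣA = 82.9765 mm.
Transfer each piece to the horizontal centroidal axis using Ī + A·d² with d = y − 82.9765:
  rectangular body: d = -17.9765 mm → contributes +20 258 415 mm⁴
  semicircular cap: d = 66.1221 mm → contributes +14 357 214 mm⁴
Total I = 34 615 629 mm⁴.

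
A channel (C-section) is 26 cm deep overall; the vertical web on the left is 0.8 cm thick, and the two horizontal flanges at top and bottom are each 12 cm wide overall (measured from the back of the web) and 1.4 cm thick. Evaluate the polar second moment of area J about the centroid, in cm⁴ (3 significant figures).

Decompose the section into non-overlapping parts with the origin at the bottom-left of its bounding rectangle.
Web: 0.8 × 26, A = 20.8 cm², y = 13 cm, Ī = 1171.7 cm⁴.
Top flange (beyond web): 11.2 × 1.4, A = 15.68 cm², y = 25.3 cm, Ī = 2.5611 cm⁴.
Bottom flange (beyond web): 11.2 × 1.4, A = 15.68 cm², y = 0.7 cm, Ī = 2.5611 cm⁴.
By symmetry the centroid is at mid-height, ȳ = 13 cm.
Transfer each piece to the centroidal x-axis using Ī + A·d² with d = y − 13:
  web: d = 0 cm → contributes +1171.7 cm⁴
  top flange (beyond web): d = 12.3 cm → contributes +2374.8 cm⁴
  bottom flange (beyond web): d = -12.3 cm → contributes +2374.8 cm⁴
Total I = 5921.3 cm⁴.
For the y-axis: x̄ = 4.0074 cm.
Repeating about the centroidal y-axis gives I_y = 779.12 cm⁴.
Polar second moment: J = I_x + I_y = 6700.4 cm⁴.

J ≈ 6700 cm⁴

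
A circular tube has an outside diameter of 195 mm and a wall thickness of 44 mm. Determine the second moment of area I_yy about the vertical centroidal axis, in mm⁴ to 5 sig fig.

Treat the section as a set of non-overlapping primitives; coordinates are from the bounding-box lower-left.
Outer circle: ⌀195, A = 29864.77 mm², x = 97.5 mm, Ī = 70 975 481 mm⁴.
Bore (subtracted): ⌀107, A = 8992.024 mm², x = 97.5 mm, Ī = 6 434 355 mm⁴.
By symmetry the centroid is at mid-width, x̄ = 97.5 mm.
All pieces are centred on the vertical centroidal axis, so I = ΣĪ (holes subtracted) = 64 541 126 mm⁴.

I_yy ≈ 6.4541 × 10⁷ mm⁴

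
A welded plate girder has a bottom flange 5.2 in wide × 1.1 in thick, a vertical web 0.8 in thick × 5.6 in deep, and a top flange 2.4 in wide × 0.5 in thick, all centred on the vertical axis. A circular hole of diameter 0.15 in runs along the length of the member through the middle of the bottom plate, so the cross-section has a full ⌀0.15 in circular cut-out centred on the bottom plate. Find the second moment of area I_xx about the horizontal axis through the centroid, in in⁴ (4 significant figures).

I_xx ≈ 66.52 in⁴

Split into non-overlapping primitives; take the origin at the lower-left of the bounding box.
Bottom plate: 5.2 × 1.1, A = 5.72 in², y = 0.55 in, Ī = 0.576767 in⁴.
Web plate: 0.8 × 5.6, A = 4.48 in², y = 3.9 in, Ī = 11.7077 in⁴.
Top plate: 2.4 × 0.5, A = 1.2 in², y = 6.95 in, Ī = 0.025 in⁴.
Hole (subtracted): ⌀0.15, A = 0.0176715 in², y = 0.55 in, Ī = 0.0000248505 in⁴.
Centroid: ȳ = ΣA·y / ΣA = 2.54327 in.
Transfer each piece to the horizontal axis through the centroid using Ī + A·d² with d = y − 2.54327:
  bottom plate: d = -1.99327 in → contributes +23.3029 in⁴
  web plate: d = 1.35673 in → contributes +19.9542 in⁴
  top plate: d = 4.40673 in → contributes +23.3282 in⁴
  hole: d = -1.99327 in → contributes −0.0702354 in⁴
Total I = 66.5151 in⁴.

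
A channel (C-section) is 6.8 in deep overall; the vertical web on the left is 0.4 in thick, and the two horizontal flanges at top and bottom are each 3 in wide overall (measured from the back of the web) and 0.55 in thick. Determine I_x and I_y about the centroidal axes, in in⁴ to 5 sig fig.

I_x ≈ 38.483 in⁴, I_y ≈ 4.7842 in⁴

Decompose the section into non-overlapping parts with the origin at the bottom-left of its bounding rectangle.
Web: 0.4 × 6.8, A = 2.72 in², y = 3.4 in, Ī = 10.48107 in⁴.
Top flange (beyond web): 2.6 × 0.55, A = 1.43 in², y = 6.525 in, Ī = 0.03604792 in⁴.
Bottom flange (beyond web): 2.6 × 0.55, A = 1.43 in², y = 0.275 in, Ī = 0.03604792 in⁴.
By symmetry the centroid is at mid-height, ȳ = 3.4 in.
Transfer each piece to the centroidal x-axis using Ī + A·d² with d = y − 3.4:
  web: d = 0 in → contributes +10.48107 in⁴
  top flange (beyond web): d = 3.125 in → contributes +14.00089 in⁴
  bottom flange (beyond web): d = -3.125 in → contributes +14.00089 in⁴
Total I = 38.48285 in⁴.
For the y-axis: x̄ = 0.9688172 in.
Repeating about the centroidal y-axis gives I_y = 4.784174 in⁴.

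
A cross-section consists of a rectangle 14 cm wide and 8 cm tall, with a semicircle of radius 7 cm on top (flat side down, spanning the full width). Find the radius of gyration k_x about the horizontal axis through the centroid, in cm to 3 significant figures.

Break the section into simple shapes (no overlaps), measuring from the bottom-left corner of the bounding box.
Rectangular body: 14 × 8, A = 112 cm², y = 4 cm, Ī = 597.33 cm⁴.
Semicircular cap: semicircle r = 7, A = 76.969 cm², y = 10.971 cm, Ī = 263.53 cm⁴.
Centroid: ȳ = ΣA·y / ΣA = 6.8393 cm.
Transfer each piece to the horizontal axis through the centroid using Ī + A·d² with d = y − 6.8393:
  rectangular body: d = -2.8393 cm → contributes +1500.2 cm⁴
  semicircular cap: d = 4.1316 cm → contributes +1577.4 cm⁴
Total I = 3077.6 cm⁴.
Radius of gyration: k = √(I/A) = √(3077.6 / 188.97) = 4.0356 cm.

k_x ≈ 4.04 cm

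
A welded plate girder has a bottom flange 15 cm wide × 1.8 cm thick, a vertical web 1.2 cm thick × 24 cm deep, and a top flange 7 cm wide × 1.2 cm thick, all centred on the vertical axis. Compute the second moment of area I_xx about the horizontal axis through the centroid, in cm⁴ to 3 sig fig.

I_xx ≈ 6300 cm⁴

Break the section into simple shapes (no overlaps), measuring from the bottom-left corner of the bounding box.
Bottom plate: 15 × 1.8, A = 27 cm², y = 0.9 cm, Ī = 7.29 cm⁴.
Web plate: 1.2 × 24, A = 28.8 cm², y = 13.8 cm, Ī = 1382.4 cm⁴.
Top plate: 7 × 1.2, A = 8.4 cm², y = 26.4 cm, Ī = 1.008 cm⁴.
Centroid: ȳ = ΣA·y / ΣA = 10.023 cm.
Transfer each piece to the horizontal axis through the centroid using Ī + A·d² with d = y − 10.023:
  bottom plate: d = -9.1234 cm → contributes +2254.7 cm⁴
  web plate: d = 3.7766 cm → contributes +1793.2 cm⁴
  top plate: d = 16.377 cm → contributes +2253.8 cm⁴
Total I = 6301.7 cm⁴.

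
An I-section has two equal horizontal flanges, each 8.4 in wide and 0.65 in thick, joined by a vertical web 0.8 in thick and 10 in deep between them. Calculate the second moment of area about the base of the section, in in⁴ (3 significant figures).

Split into non-overlapping primitives; take the origin at the lower-left of the bounding box.
Bottom flange: 8.4 × 0.65, A = 5.46 in², y = 0.325 in, Ī = 0.19224 in⁴.
Web: 0.8 × 10, A = 8 in², y = 5.65 in, Ī = 66.667 in⁴.
Top flange: 8.4 × 0.65, A = 5.46 in², y = 10.975 in, Ī = 0.19224 in⁴.
Transfer each piece to the base of the section using Ī + A·d² with d = y − 0:
  bottom flange: d = 0.325 in → contributes +0.76895 in⁴
  web: d = 5.65 in → contributes +322.05 in⁴
  top flange: d = 10.975 in → contributes +657.85 in⁴
Total I = 980.67 in⁴.

I_base ≈ 981 in⁴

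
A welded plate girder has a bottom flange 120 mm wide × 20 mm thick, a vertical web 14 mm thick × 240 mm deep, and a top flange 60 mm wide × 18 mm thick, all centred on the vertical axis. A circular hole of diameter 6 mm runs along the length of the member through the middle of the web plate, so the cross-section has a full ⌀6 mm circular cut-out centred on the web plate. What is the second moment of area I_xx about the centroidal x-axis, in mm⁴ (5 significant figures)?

Treat the section as a set of non-overlapping primitives; coordinates are from the bounding-box lower-left.
Bottom plate: 120 × 20, A = 2 400 mm², y = 10 mm, Ī = 80 000 mm⁴.
Web plate: 14 × 240, A = 3 360 mm², y = 140 mm, Ī = 16 128 000 mm⁴.
Top plate: 60 × 18, A = 1 080 mm², y = 269 mm, Ī = 29 160 mm⁴.
Hole (subtracted): ⌀6, A = 28.27433 mm², y = 140 mm, Ī = 63.61725 mm⁴.
Centroid: ȳ = ΣA·y / ΣA = 114.6496 mm.
Transfer each piece to the centroidal x-axis using Ī + A·d² with d = y − 114.6496:
  bottom plate: d = -104.6496 mm → contributes +26 363 691 mm⁴
  web plate: d = 25.3504 mm → contributes +18 287 280 mm⁴
  top plate: d = 154.3504 mm → contributes +25 759 131 mm⁴
  hole: d = 25.3504 mm → contributes −18233.92 mm⁴
Total I = 70 391 869 mm⁴.

I_xx ≈ 7.0392 × 10⁷ mm⁴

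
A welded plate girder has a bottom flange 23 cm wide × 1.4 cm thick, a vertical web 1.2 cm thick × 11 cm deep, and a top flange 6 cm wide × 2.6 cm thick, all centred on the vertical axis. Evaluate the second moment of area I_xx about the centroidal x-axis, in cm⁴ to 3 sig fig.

Break the section into simple shapes (no overlaps), measuring from the bottom-left corner of the bounding box.
Bottom plate: 23 × 1.4, A = 32.2 cm², y = 0.7 cm, Ī = 5.2593 cm⁴.
Web plate: 1.2 × 11, A = 13.2 cm², y = 6.9 cm, Ī = 133.1 cm⁴.
Top plate: 6 × 2.6, A = 15.6 cm², y = 13.7 cm, Ī = 8.788 cm⁴.
Centroid: ȳ = ΣA·y / ΣA = 5.3662 cm.
Transfer each piece to the centroidal x-axis using Ī + A·d² with d = y − 5.3662:
  bottom plate: d = -4.6662 cm → contributes +706.37 cm⁴
  web plate: d = 1.5338 cm → contributes +164.15 cm⁴
  top plate: d = 8.3338 cm → contributes +1092.2 cm⁴
Total I = 1962.8 cm⁴.

I_xx ≈ 1960 cm⁴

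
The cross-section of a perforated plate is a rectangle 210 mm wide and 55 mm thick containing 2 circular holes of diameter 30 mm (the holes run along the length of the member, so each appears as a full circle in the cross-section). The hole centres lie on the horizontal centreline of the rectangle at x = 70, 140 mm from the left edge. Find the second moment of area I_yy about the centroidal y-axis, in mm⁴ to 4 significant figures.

I_yy ≈ 4.063 × 10⁷ mm⁴

Treat the section as a set of non-overlapping primitives; coordinates are from the bounding-box lower-left.
Plate: 210 × 55, A = 11 550 mm², x = 105 mm, Ī = 42 446 250 mm⁴.
Hole 1 (subtracted): ⌀30, A = 706.858 mm², x = 70 mm, Ī = 39760.8 mm⁴.
Hole 2 (subtracted): ⌀30, A = 706.858 mm², x = 140 mm, Ī = 39760.8 mm⁴.
By symmetry the centroid is at mid-width, x̄ = 105 mm.
Transfer each piece to the centroidal y-axis using Ī + A·d² with d = x − 105:
  plate: d = 0 mm → contributes +42 446 250 mm⁴
  hole 1: d = -35 mm → contributes −905 662 mm⁴
  hole 2: d = 35 mm → contributes −905 662 mm⁴
Total I = 40 634 925 mm⁴.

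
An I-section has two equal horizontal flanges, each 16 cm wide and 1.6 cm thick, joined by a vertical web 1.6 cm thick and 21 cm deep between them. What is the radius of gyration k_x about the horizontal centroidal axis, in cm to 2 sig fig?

k_x ≈ 9.6 cm

Treat the section as a set of non-overlapping primitives; coordinates are from the bounding-box lower-left.
Bottom flange: 16 × 1.6, A = 25.6 cm², y = 0.8 cm, Ī = 5.461 cm⁴.
Web: 1.6 × 21, A = 33.6 cm², y = 12.1 cm, Ī = 1 235 cm⁴.
Top flange: 16 × 1.6, A = 25.6 cm², y = 23.4 cm, Ī = 5.461 cm⁴.
By symmetry the centroid is at mid-height, ȳ = 12.1 cm.
Transfer each piece to the horizontal centroidal axis using Ī + A·d² with d = y − 12.1:
  bottom flange: d = -11.3 cm → contributes +3 274 cm⁴
  web: d = 0 cm → contributes +1 235 cm⁴
  top flange: d = 11.3 cm → contributes +3 274 cm⁴
Total I = 7 783 cm⁴.
Radius of gyration: k = √(I/A) = √(7 783 / 84.8) = 9.58 cm.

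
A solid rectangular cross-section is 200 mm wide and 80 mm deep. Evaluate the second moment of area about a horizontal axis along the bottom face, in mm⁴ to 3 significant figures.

The section: 200 × 80, A = 16 000 mm², y = 40 mm, Ī = 8 533 333 mm⁴.
Transfer it to the base of the section using Ī + A·d² with d = y − 0:
  the section: d = 40 mm → contributes +34 133 333 mm⁴
Total I = 34 133 333 mm⁴.

I_base ≈ 3.41 × 10⁷ mm⁴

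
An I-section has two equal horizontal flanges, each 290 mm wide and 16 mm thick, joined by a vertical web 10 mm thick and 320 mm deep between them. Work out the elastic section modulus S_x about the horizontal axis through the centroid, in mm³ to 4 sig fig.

S_x ≈ 1.644 × 10⁶ mm³

Split into non-overlapping primitives; take the origin at the lower-left of the bounding box.
Bottom flange: 290 × 16, A = 4 640 mm², y = 8 mm, Ī = 98986.7 mm⁴.
Web: 10 × 320, A = 3 200 mm², y = 176 mm, Ī = 27 306 667 mm⁴.
Top flange: 290 × 16, A = 4 640 mm², y = 344 mm, Ī = 98986.7 mm⁴.
By symmetry the centroid is at mid-height, ȳ = 176 mm.
Transfer each piece to the horizontal axis through the centroid using Ī + A·d² with d = y − 176:
  bottom flange: d = -168 mm → contributes +131 058 347 mm⁴
  web: d = 0 mm → contributes +27 306 667 mm⁴
  top flange: d = 168 mm → contributes +131 058 347 mm⁴
Total I = 289 423 360 mm⁴.
Extreme fibre distance c = 176 mm; S = I/c = 1 644 451 mm³.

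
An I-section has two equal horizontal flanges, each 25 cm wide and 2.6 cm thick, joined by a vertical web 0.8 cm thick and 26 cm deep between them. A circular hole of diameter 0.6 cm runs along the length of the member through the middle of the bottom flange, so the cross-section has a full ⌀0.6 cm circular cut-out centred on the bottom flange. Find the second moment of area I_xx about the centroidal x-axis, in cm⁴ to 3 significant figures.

I_xx ≈ 2.78 × 10⁴ cm⁴

Decompose the section into non-overlapping parts with the origin at the bottom-left of its bounding rectangle.
Bottom flange: 25 × 2.6, A = 65 cm², y = 1.3 cm, Ī = 36.617 cm⁴.
Web: 0.8 × 26, A = 20.8 cm², y = 15.6 cm, Ī = 1171.7 cm⁴.
Top flange: 25 × 2.6, A = 65 cm², y = 29.9 cm, Ī = 36.617 cm⁴.
Hole (subtracted): ⌀0.6, A = 0.28274 cm², y = 1.3 cm, Ī = 0.0063617 cm⁴.
Centroid: ȳ = ΣA·y / ΣA = 15.627 cm.
Transfer each piece to the centroidal x-axis using Ī + A·d² with d = y − 15.627:
  bottom flange: d = -14.327 cm → contributes +13 378 cm⁴
  web: d = -0.026862 cm → contributes +1171.7 cm⁴
  top flange: d = 14.273 cm → contributes +13 279 cm⁴
  hole: d = -14.327 cm → contributes −58.042 cm⁴
Total I = 27 771 cm⁴.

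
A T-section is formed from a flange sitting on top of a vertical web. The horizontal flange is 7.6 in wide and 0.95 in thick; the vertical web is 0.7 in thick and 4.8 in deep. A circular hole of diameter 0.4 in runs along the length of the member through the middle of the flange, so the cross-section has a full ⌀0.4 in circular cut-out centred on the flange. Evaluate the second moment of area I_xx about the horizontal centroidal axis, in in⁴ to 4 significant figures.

I_xx ≈ 25.84 in⁴

Split into non-overlapping primitives; take the origin at the lower-left of the bounding box.
Flange: 7.6 × 0.95, A = 7.22 in², y = 5.275 in, Ī = 0.543004 in⁴.
Web: 0.7 × 4.8, A = 3.36 in², y = 2.4 in, Ī = 6.4512 in⁴.
Hole (subtracted): ⌀0.4, A = 0.125664 in², y = 5.275 in, Ī = 0.00125664 in⁴.
Centroid: ȳ = ΣA·y / ΣA = 4.35098 in.
Transfer each piece to the horizontal centroidal axis using Ī + A·d² with d = y − 4.35098:
  flange: d = 0.924018 in → contributes +6.70751 in⁴
  web: d = -1.95098 in → contributes +19.2405 in⁴
  hole: d = 0.924018 in → contributes −0.10855 in⁴
Total I = 25.8394 in⁴.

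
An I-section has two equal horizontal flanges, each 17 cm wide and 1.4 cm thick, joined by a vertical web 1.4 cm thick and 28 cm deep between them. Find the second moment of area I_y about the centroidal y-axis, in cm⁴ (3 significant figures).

I_y ≈ 1150 cm⁴

Treat the section as a set of non-overlapping primitives; coordinates are from the bounding-box lower-left.
Bottom flange: 17 × 1.4, A = 23.8 cm², x = 8.5 cm, Ī = 573.18 cm⁴.
Web: 1.4 × 28, A = 39.2 cm², x = 8.5 cm, Ī = 6.4027 cm⁴.
Top flange: 17 × 1.4, A = 23.8 cm², x = 8.5 cm, Ī = 573.18 cm⁴.
By symmetry the centroid is at mid-width, x̄ = 8.5 cm.
All pieces are centred on the centroidal y-axis, so I = ΣĪ = 1152.8 cm⁴.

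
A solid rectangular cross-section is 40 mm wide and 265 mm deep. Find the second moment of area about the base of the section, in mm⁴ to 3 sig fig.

The section: 40 × 265, A = 10 600 mm², y = 132.5 mm, Ī = 62 032 083 mm⁴.
Transfer it to the bottom edge using Ī + A·d² with d = y − 0:
  the section: d = 132.5 mm → contributes +248 128 333 mm⁴
Total I = 248 128 333 mm⁴.

I_base ≈ 2.48 × 10⁸ mm⁴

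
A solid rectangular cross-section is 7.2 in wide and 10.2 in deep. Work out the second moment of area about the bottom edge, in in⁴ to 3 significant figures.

I_base ≈ 2550 in⁴

The section: 7.2 × 10.2, A = 73.44 in², y = 5.1 in, Ī = 636.72 in⁴.
Transfer it to the base of the section using Ī + A·d² with d = y − 0:
  the section: d = 5.1 in → contributes +2546.9 in⁴
Total I = 2546.9 in⁴.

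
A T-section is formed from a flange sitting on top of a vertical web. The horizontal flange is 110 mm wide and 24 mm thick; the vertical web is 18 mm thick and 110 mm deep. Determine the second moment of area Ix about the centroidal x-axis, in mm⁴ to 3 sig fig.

Split into non-overlapping primitives; take the origin at the lower-left of the bounding box.
Flange: 110 × 24, A = 2 640 mm², y = 122 mm, Ī = 126 720 mm⁴.
Web: 18 × 110, A = 1 980 mm², y = 55 mm, Ī = 1 996 500 mm⁴.
Centroid: ȳ = ΣA·y / ΣA = 93.286 mm.
Transfer each piece to the centroidal x-axis using Ī + A·d² with d = y − 93.286:
  flange: d = 28.714 mm → contributes +2 303 427 mm⁴
  web: d = -38.286 mm → contributes +4 898 776 mm⁴
Total I = 7 202 203 mm⁴.

Ix ≈ 7.20 × 10⁶ mm⁴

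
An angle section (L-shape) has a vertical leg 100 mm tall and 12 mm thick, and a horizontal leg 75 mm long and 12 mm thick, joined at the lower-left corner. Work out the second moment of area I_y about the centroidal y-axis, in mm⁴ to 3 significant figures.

I_y ≈ 9.17 × 10⁵ mm⁴

Decompose the section into non-overlapping parts with the origin at the bottom-left of its bounding rectangle.
Vertical leg: 12 × 100, A = 1 200 mm², x = 6 mm, Ī = 14 400 mm⁴.
Horizontal leg (remainder): 63 × 12, A = 756 mm², x = 43.5 mm, Ī = 250 047 mm⁴.
Centroid: x̄ = ΣA·x / ΣA = 20.494 mm.
Transfer each piece to the centroidal y-axis using Ī + A·d² with d = x − 20.494:
  vertical leg: d = -14.494 mm → contributes +266 487 mm⁴
  horizontal leg (remainder): d = 23.006 mm → contributes +650 184 mm⁴
Total I = 916 671 mm⁴.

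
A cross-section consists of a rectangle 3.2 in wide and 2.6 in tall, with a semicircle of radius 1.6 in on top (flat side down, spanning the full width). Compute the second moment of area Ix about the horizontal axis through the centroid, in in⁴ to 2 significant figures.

Ix ≈ 16 in⁴

Break the section into simple shapes (no overlaps), measuring from the bottom-left corner of the bounding box.
Rectangular body: 3.2 × 2.6, A = 8.32 in², y = 1.3 in, Ī = 4.687 in⁴.
Semicircular cap: semicircle r = 1.6, A = 4.021 in², y = 3.279 in, Ī = 0.7193 in⁴.
Centroid: ȳ = ΣA·y / ΣA = 1.945 in.
Transfer each piece to the horizontal axis through the centroid using Ī + A·d² with d = y − 1.945:
  rectangular body: d = -0.6449 in → contributes +8.147 in⁴
  semicircular cap: d = 1.334 in → contributes +7.878 in⁴
Total I = 16.02 in⁴.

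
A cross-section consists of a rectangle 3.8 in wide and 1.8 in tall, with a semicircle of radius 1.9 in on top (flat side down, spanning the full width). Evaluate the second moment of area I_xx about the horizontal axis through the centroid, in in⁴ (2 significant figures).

I_xx ≈ 12 in⁴

Break the section into simple shapes (no overlaps), measuring from the bottom-left corner of the bounding box.
Rectangular body: 3.8 × 1.8, A = 6.84 in², y = 0.9 in, Ī = 1.847 in⁴.
Semicircular cap: semicircle r = 1.9, A = 5.671 in², y = 2.606 in, Ī = 1.43 in⁴.
Centroid: ȳ = ΣA·y / ΣA = 1.673 in.
Transfer each piece to the horizontal axis through the centroid using Ī + A·d² with d = y − 1.673:
  rectangular body: d = -0.7734 in → contributes +5.939 in⁴
  semicircular cap: d = 0.9329 in → contributes +6.366 in⁴
Total I = 12.3 in⁴.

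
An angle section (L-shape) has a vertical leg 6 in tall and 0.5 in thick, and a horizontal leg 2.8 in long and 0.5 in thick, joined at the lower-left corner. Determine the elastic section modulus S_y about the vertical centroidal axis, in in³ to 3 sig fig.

S_y ≈ 1.02 in³

Decompose the section into non-overlapping parts with the origin at the bottom-left of its bounding rectangle.
Vertical leg: 0.5 × 6, A = 3 in², x = 0.25 in, Ī = 0.0625 in⁴.
Horizontal leg (remainder): 2.3 × 0.5, A = 1.15 in², x = 1.65 in, Ī = 0.50696 in⁴.
Centroid: x̄ = ΣA·x / ΣA = 0.63795 in.
Transfer each piece to the vertical centroidal axis using Ī + A·d² with d = x − 0.63795:
  vertical leg: d = -0.38795 in → contributes +0.51402 in⁴
  horizontal leg (remainder): d = 1.012 in → contributes +1.6848 in⁴
Total I = 2.1989 in⁴.
Extreme fibre distance c = 2.162 in; S = I/c = 1.017 in³.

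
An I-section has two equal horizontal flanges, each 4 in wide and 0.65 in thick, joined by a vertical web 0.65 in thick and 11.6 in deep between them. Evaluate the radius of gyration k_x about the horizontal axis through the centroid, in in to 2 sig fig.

Break the section into simple shapes (no overlaps), measuring from the bottom-left corner of the bounding box.
Bottom flange: 4 × 0.65, A = 2.6 in², y = 0.325 in, Ī = 0.09154 in⁴.
Web: 0.65 × 11.6, A = 7.54 in², y = 6.45 in, Ī = 84.55 in⁴.
Top flange: 4 × 0.65, A = 2.6 in², y = 12.58 in, Ī = 0.09154 in⁴.
By symmetry the centroid is at mid-height, ȳ = 6.45 in.
Transfer each piece to the horizontal axis through the centroid using Ī + A·d² with d = y − 6.45:
  bottom flange: d = -6.125 in → contributes +97.63 in⁴
  web: d = 0 in → contributes +84.55 in⁴
  top flange: d = 6.125 in → contributes +97.63 in⁴
Total I = 279.8 in⁴.
Radius of gyration: k = √(I/A) = √(279.8 / 12.74) = 4.687 in.

k_x ≈ 4.7 in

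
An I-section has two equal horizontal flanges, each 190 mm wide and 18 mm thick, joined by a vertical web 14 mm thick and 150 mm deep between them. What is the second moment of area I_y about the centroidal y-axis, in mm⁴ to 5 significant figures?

I_y ≈ 2.0611 × 10⁷ mm⁴

Break the section into simple shapes (no overlaps), measuring from the bottom-left corner of the bounding box.
Bottom flange: 190 × 18, A = 3 420 mm², x = 95 mm, Ī = 10 288 500 mm⁴.
Web: 14 × 150, A = 2 100 mm², x = 95 mm, Ī = 34 300 mm⁴.
Top flange: 190 × 18, A = 3 420 mm², x = 95 mm, Ī = 10 288 500 mm⁴.
By symmetry the centroid is at mid-width, x̄ = 95 mm.
All pieces are centred on the centroidal y-axis, so I = ΣĪ = 20 611 300 mm⁴.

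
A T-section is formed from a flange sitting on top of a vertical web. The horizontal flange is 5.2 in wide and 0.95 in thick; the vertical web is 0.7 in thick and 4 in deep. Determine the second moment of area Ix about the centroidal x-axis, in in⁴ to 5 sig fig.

Decompose the section into non-overlapping parts with the origin at the bottom-left of its bounding rectangle.
Flange: 5.2 × 0.95, A = 4.94 in², y = 4.475 in, Ī = 0.3715292 in⁴.
Web: 0.7 × 4, A = 2.8 in², y = 2 in, Ī = 3.733333 in⁴.
Centroid: ȳ = ΣA·y / ΣA = 3.579651 in.
Transfer each piece to the centroidal x-axis using Ī + A·d² with d = y − 3.579651:
  flange: d = 0.8953488 in → contributes +4.331678 in⁴
  web: d = -1.579651 in → contributes +10.72017 in⁴
Total I = 15.05185 in⁴.

Ix ≈ 15.052 in⁴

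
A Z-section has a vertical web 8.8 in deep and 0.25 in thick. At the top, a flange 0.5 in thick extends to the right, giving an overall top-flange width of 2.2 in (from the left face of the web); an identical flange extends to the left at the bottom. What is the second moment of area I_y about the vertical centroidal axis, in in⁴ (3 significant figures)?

I_y ≈ 2.99 in⁴

Split into non-overlapping primitives; take the origin at the lower-left of the bounding box.
Web: 0.25 × 8.8, A = 2.2 in², x = 2.075 in, Ī = 0.011458 in⁴.
Top flange (beyond web): 1.95 × 0.5, A = 0.975 in², x = 3.175 in, Ī = 0.30895 in⁴.
Bottom flange (beyond web): 1.95 × 0.5, A = 0.975 in², x = 0.975 in, Ī = 0.30895 in⁴.
Centroid: x̄ = ΣA·x / ΣA = 2.075 in.
Transfer each piece to the vertical centroidal axis using Ī + A·d² with d = x − 2.075:
  web: d = 0 in → contributes +0.011458 in⁴
  top flange (beyond web): d = 1.1 in → contributes +1.4887 in⁴
  bottom flange (beyond web): d = -1.1 in → contributes +1.4887 in⁴
Total I = 2.9889 in⁴.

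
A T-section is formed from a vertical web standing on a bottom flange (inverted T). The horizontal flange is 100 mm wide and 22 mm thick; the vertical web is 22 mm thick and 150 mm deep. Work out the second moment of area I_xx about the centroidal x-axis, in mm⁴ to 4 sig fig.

Break the section into simple shapes (no overlaps), measuring from the bottom-left corner of the bounding box.
Flange: 100 × 22, A = 2 200 mm², y = 11 mm, Ī = 88733.3 mm⁴.
Web: 22 × 150, A = 3 300 mm², y = 97 mm, Ī = 6 187 500 mm⁴.
Centroid: ȳ = ΣA·y / ΣA = 62.6 mm.
Transfer each piece to the centroidal x-axis using Ī + A·d² with d = y − 62.6:
  flange: d = -51.6 mm → contributes +5 946 365 mm⁴
  web: d = 34.4 mm → contributes +10 092 588 mm⁴
Total I = 16 038 953 mm⁴.

I_xx ≈ 1.604 × 10⁷ mm⁴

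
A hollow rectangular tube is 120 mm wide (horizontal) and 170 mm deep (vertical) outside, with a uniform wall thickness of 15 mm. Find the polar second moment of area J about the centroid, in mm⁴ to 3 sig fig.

Decompose the section into non-overlapping parts with the origin at the bottom-left of its bounding rectangle.
Outer rectangle: 120 × 170, A = 20 400 mm², y = 85 mm, Ī = 49 130 000 mm⁴.
Inner void (subtracted): 90 × 140, A = 12 600 mm², y = 85 mm, Ī = 20 580 000 mm⁴.
By symmetry the centroid is at mid-height, ȳ = 85 mm.
All pieces are centred on the centroidal x-axis, so I = ΣĪ (holes subtracted) = 28 550 000 mm⁴.
Repeating about the centroidal y-axis gives I_y = 15 975 000 mm⁴.
Polar second moment: J = I_x + I_y = 44 525 000 mm⁴.

J ≈ 4.45 × 10⁷ mm⁴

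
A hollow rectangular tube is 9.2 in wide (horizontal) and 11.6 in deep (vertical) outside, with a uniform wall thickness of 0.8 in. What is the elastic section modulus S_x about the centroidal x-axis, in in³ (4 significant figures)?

S_x ≈ 97.13 in³

Decompose the section into non-overlapping parts with the origin at the bottom-left of its bounding rectangle.
Outer rectangle: 9.2 × 11.6, A = 106.72 in², y = 5.8 in, Ī = 1196.69 in⁴.
Inner void (subtracted): 7.6 × 10, A = 76 in², y = 5.8 in, Ī = 633.333 in⁴.
By symmetry the centroid is at mid-height, ȳ = 5.8 in.
All pieces are centred on the centroidal x-axis, so I = ΣĪ (holes subtracted) = 563.354 in⁴.
Extreme fibre distance c = 5.8 in; S = I/c = 97.1299 in³.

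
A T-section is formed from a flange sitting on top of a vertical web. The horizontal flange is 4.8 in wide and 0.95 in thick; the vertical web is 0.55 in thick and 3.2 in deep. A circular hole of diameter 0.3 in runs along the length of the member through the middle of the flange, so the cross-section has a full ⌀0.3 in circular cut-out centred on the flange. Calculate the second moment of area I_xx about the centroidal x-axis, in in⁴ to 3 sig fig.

Decompose the section into non-overlapping parts with the origin at the bottom-left of its bounding rectangle.
Flange: 4.8 × 0.95, A = 4.56 in², y = 3.675 in, Ī = 0.34295 in⁴.
Web: 0.55 × 3.2, A = 1.76 in², y = 1.6 in, Ī = 1.5019 in⁴.
Hole (subtracted): ⌀0.3, A = 0.070686 in², y = 3.675 in, Ī = 0.00039761 in⁴.
Centroid: ȳ = ΣA·y / ΣA = 3.0906 in.
Transfer each piece to the centroidal x-axis using Ī + A·d² with d = y − 3.0906:
  flange: d = 0.58438 in → contributes +1.9002 in⁴
  web: d = -1.4906 in → contributes +5.4125 in⁴
  hole: d = 0.58438 in → contributes −0.024537 in⁴
Total I = 7.2881 in⁴.

I_xx ≈ 7.29 in⁴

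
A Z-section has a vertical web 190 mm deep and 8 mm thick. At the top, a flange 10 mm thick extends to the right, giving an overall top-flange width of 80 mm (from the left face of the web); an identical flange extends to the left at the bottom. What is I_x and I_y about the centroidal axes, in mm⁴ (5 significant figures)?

Split into non-overlapping primitives; take the origin at the lower-left of the bounding box.
Web: 8 × 190, A = 1 520 mm², y = 95 mm, Ī = 4 572 667 mm⁴.
Top flange (beyond web): 72 × 10, A = 720 mm², y = 185 mm, Ī = 6 000 mm⁴.
Bottom flange (beyond web): 72 × 10, A = 720 mm², y = 5 mm, Ī = 6 000 mm⁴.
Centroid: ȳ = ΣA·y / ΣA = 95 mm.
Transfer each piece to the centroidal x-axis using Ī + A·d² with d = y − 95:
  web: d = 0 mm → contributes +4 572 667 mm⁴
  top flange (beyond web): d = 90 mm → contributes +5 838 000 mm⁴
  bottom flange (beyond web): d = -90 mm → contributes +5 838 000 mm⁴
Total I = 16 248 667 mm⁴.
For the y-axis: x̄ = 76 mm.
Repeating about the centroidal y-axis gives I_y = 2 934 187 mm⁴.

I_x ≈ 1.6249 × 10⁷ mm⁴, I_y ≈ 2.9342 × 10⁶ mm⁴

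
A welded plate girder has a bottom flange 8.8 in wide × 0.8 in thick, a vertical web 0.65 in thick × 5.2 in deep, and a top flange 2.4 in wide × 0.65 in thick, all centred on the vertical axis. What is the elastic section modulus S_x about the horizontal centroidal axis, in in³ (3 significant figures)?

Decompose the section into non-overlapping parts with the origin at the bottom-left of its bounding rectangle.
Bottom plate: 8.8 × 0.8, A = 7.04 in², y = 0.4 in, Ī = 0.37547 in⁴.
Web plate: 0.65 × 5.2, A = 3.38 in², y = 3.4 in, Ī = 7.6163 in⁴.
Top plate: 2.4 × 0.65, A = 1.56 in², y = 6.325 in, Ī = 0.054925 in⁴.
Centroid: ȳ = ΣA·y / ΣA = 2.0179 in.
Transfer each piece to the horizontal centroidal axis using Ī + A·d² with d = y − 2.0179:
  bottom plate: d = -1.6179 in → contributes +18.804 in⁴
  web plate: d = 1.3821 in → contributes +14.072 in⁴
  top plate: d = 4.3071 in → contributes +28.994 in⁴
Total I = 61.871 in⁴.
Extreme fibre distance c = 4.6321 in; S = I/c = 13.357 in³.

S_x ≈ 13.4 in³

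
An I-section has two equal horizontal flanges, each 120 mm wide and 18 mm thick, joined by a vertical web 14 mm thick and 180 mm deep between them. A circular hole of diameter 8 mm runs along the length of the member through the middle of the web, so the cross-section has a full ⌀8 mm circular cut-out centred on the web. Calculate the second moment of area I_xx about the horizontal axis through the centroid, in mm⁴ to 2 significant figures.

I_xx ≈ 4.9 × 10⁷ mm⁴

Decompose the section into non-overlapping parts with the origin at the bottom-left of its bounding rectangle.
Bottom flange: 120 × 18, A = 2 160 mm², y = 9 mm, Ī = 58 320 mm⁴.
Web: 14 × 180, A = 2 520 mm², y = 108 mm, Ī = 6 804 000 mm⁴.
Top flange: 120 × 18, A = 2 160 mm², y = 207 mm, Ī = 58 320 mm⁴.
Hole (subtracted): ⌀8, A = 50.27 mm², y = 108 mm, Ī = 201.1 mm⁴.
By symmetry the centroid is at mid-height, ȳ = 108 mm.
Transfer each piece to the horizontal axis through the centroid using Ī + A·d² with d = y − 108:
  bottom flange: d = -99 mm → contributes +21 228 480 mm⁴
  web: d = 0 mm → contributes +6 804 000 mm⁴
  top flange: d = 99 mm → contributes +21 228 480 mm⁴
  hole: d = 0 mm → contributes −201.1 mm⁴
Total I = 49 260 759 mm⁴.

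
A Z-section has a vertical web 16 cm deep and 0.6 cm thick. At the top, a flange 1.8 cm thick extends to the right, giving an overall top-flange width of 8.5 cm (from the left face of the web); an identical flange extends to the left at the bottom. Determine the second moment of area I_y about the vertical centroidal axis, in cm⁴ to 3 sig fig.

Treat the section as a set of non-overlapping primitives; coordinates are from the bounding-box lower-left.
Web: 0.6 × 16, A = 9.6 cm², x = 8.2 cm, Ī = 0.288 cm⁴.
Top flange (beyond web): 7.9 × 1.8, A = 14.22 cm², x = 12.45 cm, Ī = 73.956 cm⁴.
Bottom flange (beyond web): 7.9 × 1.8, A = 14.22 cm², x = 3.95 cm, Ī = 73.956 cm⁴.
Centroid: x̄ = ΣA·x / ΣA = 8.2 cm.
Transfer each piece to the vertical centroidal axis using Ī + A·d² with d = x − 8.2:
  web: d = 0 cm → contributes +0.288 cm⁴
  top flange (beyond web): d = 4.25 cm → contributes +330.8 cm⁴
  bottom flange (beyond web): d = -4.25 cm → contributes +330.8 cm⁴
Total I = 661.9 cm⁴.

I_y ≈ 662 cm⁴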